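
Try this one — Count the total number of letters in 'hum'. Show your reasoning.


Spell out 'hum' and number each letter: h(1), u(2), m(3). Total: 3 letters.

3


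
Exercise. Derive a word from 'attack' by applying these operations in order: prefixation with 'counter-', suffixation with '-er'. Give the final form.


Step 1: Add prefix 'counter-' to 'attack' = 'counterattack'
Step 2: Add suffix '-er' to 'counterattack' = 'counterattacker'

counterattacker


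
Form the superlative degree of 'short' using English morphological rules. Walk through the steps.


Apply superlative formation (add -est): 'short' -> 'shortest'.

shortest


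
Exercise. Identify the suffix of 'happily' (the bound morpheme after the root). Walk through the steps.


The word 'happily' = 'happy' (root) + '-ly' (suffix). The suffix is '-ly'.

ly


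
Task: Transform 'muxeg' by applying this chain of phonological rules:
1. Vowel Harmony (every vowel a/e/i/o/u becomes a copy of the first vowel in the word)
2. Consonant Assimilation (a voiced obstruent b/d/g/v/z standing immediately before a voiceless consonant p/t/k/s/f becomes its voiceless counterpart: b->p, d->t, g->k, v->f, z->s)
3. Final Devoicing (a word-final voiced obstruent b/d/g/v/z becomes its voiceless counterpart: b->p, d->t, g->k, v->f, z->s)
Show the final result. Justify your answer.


Starting form: 'muxeg'
Rule 1: Vowel Harmony: all vowels become 'u' (matching first vowel). 'muxeg' -> 'muxug'
Rule 2: Consonant Assimilation: no voiced obstruent (b/d/g/v/z) stands immediately before a voiceless consonant (p/t/k/s/f). No change.
Rule 3: Final Devoicing: word-final voiced obstruent 'g' becomes voiceless 'k'. 'muxug' -> 'muxuk'
Final form: 'muxuk'

muxuk


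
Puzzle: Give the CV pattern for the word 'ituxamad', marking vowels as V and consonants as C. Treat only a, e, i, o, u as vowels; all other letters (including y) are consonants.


Letter mapping: i = V, t = C, u = V, x = C, a = V, m = C, a = V, d = C.

VCVCVCVC


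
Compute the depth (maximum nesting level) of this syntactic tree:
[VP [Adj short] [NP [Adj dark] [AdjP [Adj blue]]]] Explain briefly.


Count bracket nesting levels:
'[' at pos 0: depth = 1
'[' at pos 4: depth = 2
'[' at pos 16: depth = 2
'[' at pos 20: depth = 3
'[' at pos 31: depth = 3
'[' at pos 37: depth = 4
Maximum depth reached: 4

4


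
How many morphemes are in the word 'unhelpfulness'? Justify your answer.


Decomposition: un- (prefix) + help (root) + -ful (suffix) + -ness (suffix) = 4 morpheme(s)

4 morphemes


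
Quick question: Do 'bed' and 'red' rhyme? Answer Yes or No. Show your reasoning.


Rime (stressed vowel + following sounds) of 'bed': -ed = /ɛd/
Rime of 'red': -ed = /ɛd/
/ɛd/ and /ɛd/ are the same ending sound, so the words rhyme.

Yes


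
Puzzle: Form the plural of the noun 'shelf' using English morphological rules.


Apply rule: Change -f to -ves. 'shelf' becomes 'shelves'.

shelves


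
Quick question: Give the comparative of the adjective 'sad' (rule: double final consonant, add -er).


Apply comparative formation (double final consonant, add -er): 'sad' -> 'sadder'.

sadder


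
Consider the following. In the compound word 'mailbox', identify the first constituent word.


Split 'mailbox' into 'mail' + 'box'. The first part is 'mail'.

mail


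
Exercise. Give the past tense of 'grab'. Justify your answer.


Apply rule: Double final consonant and add -ed. 'grab' becomes 'grabbed'.

grabbed


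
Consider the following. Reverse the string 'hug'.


Reverse 'hug' character by character: 'guh'.

guh


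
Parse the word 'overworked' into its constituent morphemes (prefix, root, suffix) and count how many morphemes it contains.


Step 1: Identify prefix: 'over' (meaning: excessively)
Step 2: Identify root: 'work'
Step 3: Identify suffix(es): 'ed'
Decomposition: over- (prefix: excessively) + work (root) + -ed (suffix: past)
Total morphemes: 3

3 morphemes (over- (prefix: excessively) + work (root) + -ed (suffix: past))


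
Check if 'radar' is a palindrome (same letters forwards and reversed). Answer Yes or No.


Forward: 'radar'
Reversed: 'radar'
They are identical.

Yes


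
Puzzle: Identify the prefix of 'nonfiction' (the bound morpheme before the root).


The word 'nonfiction' = 'non' (prefix) + 'fiction' (root). The prefix is 'non'.

non


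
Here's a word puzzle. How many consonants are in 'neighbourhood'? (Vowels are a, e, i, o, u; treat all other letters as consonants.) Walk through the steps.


Consonants in 'neighbourhood': n, g, h, b, r, h, d = 7 consonants.

7


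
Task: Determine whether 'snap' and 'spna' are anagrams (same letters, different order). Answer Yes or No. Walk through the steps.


Sorted letters of 'snap': 'anps'
Sorted letters of 'spna': 'anps'
They match.

Yes


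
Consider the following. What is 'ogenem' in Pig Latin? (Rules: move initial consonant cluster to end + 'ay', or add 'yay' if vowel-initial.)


'ogenem' starts with a vowel, so add 'yay': 'ogenemyay'.

ogenemyay


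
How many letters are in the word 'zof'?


Spell out 'zof' and number each letter: z(1), o(2), f(3). Total: 3 letters.

3


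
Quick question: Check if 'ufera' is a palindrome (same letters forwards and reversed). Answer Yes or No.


Forward: 'ufera'
Reversed: 'arefu'
They differ.

No


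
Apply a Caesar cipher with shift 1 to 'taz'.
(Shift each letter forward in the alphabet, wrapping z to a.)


Shift each letter by 1: t -> u, a -> b, z -> a. Result: 'uba'.

uba


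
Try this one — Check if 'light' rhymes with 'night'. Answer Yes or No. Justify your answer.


Rime (stressed vowel + following sounds) of 'light': -ight = /aɪt/
Rime of 'night': -ight = /aɪt/
/aɪt/ and /aɪt/ are the same ending sound, so the words rhyme.

Yes


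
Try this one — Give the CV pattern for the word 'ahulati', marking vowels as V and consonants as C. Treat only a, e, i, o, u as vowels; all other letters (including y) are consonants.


Letter mapping: a = V, h = C, u = V, l = C, a = V, t = C, i = V.

VCVCVCV


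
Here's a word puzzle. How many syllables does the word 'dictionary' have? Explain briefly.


Break 'dictionary' into syllables: dic-tion-ar-y -> dic | tion | ar | y = 4 syllables

4 syllables


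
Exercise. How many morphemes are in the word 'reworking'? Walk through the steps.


Decomposition: re- (prefix) + work (root) + -ing (suffix) = 3 morpheme(s)

3 morphemes


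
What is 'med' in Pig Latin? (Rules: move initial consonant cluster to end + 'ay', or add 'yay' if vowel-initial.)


'med': move consonant cluster 'm' to end and add 'ay': 'edmay'.

edmay


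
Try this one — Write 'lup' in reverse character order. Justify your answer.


Reverse 'lup' character by character: 'pul'.

pul


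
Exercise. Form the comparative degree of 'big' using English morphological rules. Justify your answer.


Apply comparative formation (double final consonant, add -er): 'big' -> 'bigger'.

bigger


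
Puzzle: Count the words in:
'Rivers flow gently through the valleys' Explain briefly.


Split into words: Rivers | flow | gently | through | the | valleys = 6 words.

6


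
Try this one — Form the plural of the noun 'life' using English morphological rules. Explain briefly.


Apply rule: Change -fe to -ves. 'life' becomes 'lives'.

lives


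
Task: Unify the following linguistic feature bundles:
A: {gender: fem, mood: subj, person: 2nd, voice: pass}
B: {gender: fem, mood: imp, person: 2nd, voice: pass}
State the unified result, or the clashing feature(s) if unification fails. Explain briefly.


Compare features:
gender: A=fem vs B=fem -> unified: fem
mood: A=subj vs B=imp -> CLASH
person: A=2nd vs B=2nd -> unified: 2nd
voice: A=pass vs B=pass -> unified: pass
Clash detected on feature 'mood' (subj vs imp); unification fails.

CLASH on 'mood' (subj vs imp)


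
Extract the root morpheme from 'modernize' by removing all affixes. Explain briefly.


Remove suffix '-ize' from 'modernize' to get root 'modern'.

modern


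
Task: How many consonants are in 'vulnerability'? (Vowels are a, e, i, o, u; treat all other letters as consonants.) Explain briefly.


Consonants in 'vulnerability': v, l, n, r, b, l, t, y = 8 consonants.

8


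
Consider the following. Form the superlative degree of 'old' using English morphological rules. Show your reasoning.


Apply superlative formation (add -est): 'old' -> 'oldest'.

oldest


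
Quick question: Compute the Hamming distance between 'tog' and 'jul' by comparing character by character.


Alignment:
Position 1: 't' vs 'j' = DIFFER
Position 2: 'o' vs 'u' = DIFFER
Position 3: 'g' vs 'l' = DIFFER
Total differences: 3

3


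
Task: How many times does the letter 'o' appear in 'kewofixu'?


Letter 'o' in 'kewofixu': found at position(s) 4 = 1 occurrence(s).

1


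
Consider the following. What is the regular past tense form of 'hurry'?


Apply rule: Change -y to -ied. 'hurry' becomes 'hurried'.

hurried


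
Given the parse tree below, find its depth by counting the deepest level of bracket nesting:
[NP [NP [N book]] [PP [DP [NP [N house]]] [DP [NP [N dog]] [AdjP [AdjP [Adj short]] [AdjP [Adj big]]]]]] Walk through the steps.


Count bracket nesting levels:
'[' at pos 0: depth = 1
'[' at pos 4: depth = 2
'[' at pos 8: depth = 3
'[' at pos 18: depth = 2
'[' at pos 22: depth = 3
'[' at pos 26: depth = 4
'[' at pos 30: depth = 5
'[' at pos 42: depth = 3
'[' at pos 46: depth = 4
'[' at pos 50: depth = 5
'[' at pos 59: depth = 4
'[' at pos 65: depth = 5
'[' at pos 71: depth = 6
'[' at pos 84: depth = 5
'[' at pos 90: depth = 6
Maximum depth reached: 6

6


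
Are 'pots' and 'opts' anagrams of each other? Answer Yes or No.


Sorted letters of 'pots': 'opst'
Sorted letters of 'opts': 'opst'
They match.

Yes


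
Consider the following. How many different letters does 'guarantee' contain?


Unique letters in 'guarantee': {a, e, g, n, r, t, u} = 7 distinct letters.

7


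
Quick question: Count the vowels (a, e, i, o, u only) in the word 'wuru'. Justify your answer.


Vowels in 'wuru': u, u = 2 vowels.

2


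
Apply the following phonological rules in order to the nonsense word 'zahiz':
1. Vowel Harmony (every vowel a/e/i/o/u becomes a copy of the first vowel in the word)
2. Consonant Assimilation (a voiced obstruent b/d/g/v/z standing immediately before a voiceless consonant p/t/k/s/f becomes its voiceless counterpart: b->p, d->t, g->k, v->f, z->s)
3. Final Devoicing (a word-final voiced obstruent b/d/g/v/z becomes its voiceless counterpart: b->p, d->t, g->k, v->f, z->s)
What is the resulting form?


Starting form: 'zahiz'
Rule 1: Vowel Harmony: all vowels become 'a' (matching first vowel). 'zahiz' -> 'zahaz'
Rule 2: Consonant Assimilation: no voiced obstruent (b/d/g/v/z) stands immediately before a voiceless consonant (p/t/k/s/f). No change.
Rule 3: Final Devoicing: word-final voiced obstruent 'z' becomes voiceless 's'. 'zahaz' -> 'zahas'
Final form: 'zahas'

zahas


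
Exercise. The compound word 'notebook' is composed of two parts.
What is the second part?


Split 'notebook' into 'note' + 'book'. The second part is 'book'.

book


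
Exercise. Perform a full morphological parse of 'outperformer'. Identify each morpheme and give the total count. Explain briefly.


Step 1: Identify prefix: 'out' (meaning: surpass)
Step 2: Identify root: 'perform'
Step 3: Identify suffix(es): 'er'
Decomposition: out- (prefix: surpass) + perform (root) + -er (suffix: one who)
Total morphemes: 3

3 morphemes (out- (prefix: surpass) + perform (root) + -er (suffix: one who))


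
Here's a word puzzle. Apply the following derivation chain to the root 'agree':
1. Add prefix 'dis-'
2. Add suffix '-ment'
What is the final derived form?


Step 1: Add prefix 'dis-' to 'agree' = 'disagree'
Step 2: Add suffix '-ment' to 'disagree' = 'disagreement'

disagreement


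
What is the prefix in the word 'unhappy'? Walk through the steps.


The word 'unhappy' = 'un' (prefix) + 'happy' (root). The prefix is 'un'.

un


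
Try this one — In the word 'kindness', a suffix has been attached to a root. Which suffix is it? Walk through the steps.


The word 'kindness' = 'kind' (root) + '-ness' (suffix). The suffix is '-ness'.

ness


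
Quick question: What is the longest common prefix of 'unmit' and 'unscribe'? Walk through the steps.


Compare from the start: 2 characters match: 'un'. Mismatch at position 3: 'm' vs 's'.

un


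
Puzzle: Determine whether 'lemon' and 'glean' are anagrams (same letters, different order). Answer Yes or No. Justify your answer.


Sorted letters of 'lemon': 'elmno'
Sorted letters of 'glean': 'aegln'
They do not match.

No


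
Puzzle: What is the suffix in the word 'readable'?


The word 'readable' = 'read' (root) + '-able' (suffix). The suffix is '-able'.

able


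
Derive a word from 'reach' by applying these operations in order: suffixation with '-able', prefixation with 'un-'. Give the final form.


Step 1: Add suffix '-able' to 'reach' = 'reachable'
Step 2: Add prefix 'un-' to 'reachable' = 'unreachable'

unreachable


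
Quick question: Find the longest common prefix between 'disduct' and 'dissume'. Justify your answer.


Compare from the start: 3 characters match: 'dis'. Mismatch at position 4: 'd' vs 's'.

dis


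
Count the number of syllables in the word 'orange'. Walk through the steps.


Break 'orange' into syllables: or-ange -> or | ange = 2 syllables

2 syllables


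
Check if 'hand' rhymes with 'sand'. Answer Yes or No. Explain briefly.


Rime (stressed vowel + following sounds) of 'hand': -and = /ænd/
Rime of 'sand': -and = /ænd/
/ænd/ and /ænd/ are the same ending sound, so the words rhyme.

Yes


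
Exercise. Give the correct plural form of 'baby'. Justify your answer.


Apply rule: Change -y to -ies (consonant + y). 'baby' becomes 'babies'.

babies


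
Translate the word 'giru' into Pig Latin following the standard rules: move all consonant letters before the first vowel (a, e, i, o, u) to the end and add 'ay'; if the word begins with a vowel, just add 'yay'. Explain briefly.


'giru': move consonant cluster 'g' to end and add 'ay': 'irugay'.

irugay


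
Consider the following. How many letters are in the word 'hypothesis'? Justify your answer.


Spell out 'hypothesis' and number each letter: h(1), y(2), p(3), o(4), t(5), h(6), e(7), s(8), i(9), s(10). Total: 10 letters.

10


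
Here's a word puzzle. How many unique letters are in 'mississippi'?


Unique letters in 'mississippi': {i, m, p, s} = 4 distinct letters.

4


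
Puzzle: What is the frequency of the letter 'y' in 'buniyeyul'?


Letter 'y' in 'buniyeyul': found at position(s) 5, 7 = 2 occurrence(s).

2


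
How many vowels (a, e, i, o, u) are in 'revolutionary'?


Vowels in 'revolutionary': e, o, u, i, o, a = 6 vowels.

6


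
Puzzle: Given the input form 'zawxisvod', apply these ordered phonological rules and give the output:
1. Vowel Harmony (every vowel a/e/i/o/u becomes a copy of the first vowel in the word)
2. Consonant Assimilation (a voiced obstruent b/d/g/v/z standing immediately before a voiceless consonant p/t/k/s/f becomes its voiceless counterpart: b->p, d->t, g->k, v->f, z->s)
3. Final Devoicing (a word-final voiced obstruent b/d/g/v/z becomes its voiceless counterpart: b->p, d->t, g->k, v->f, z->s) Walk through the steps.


Starting form: 'zawxisvod'
Rule 1: Vowel Harmony: all vowels become 'a' (matching first vowel). 'zawxisvod' -> 'zawxasvad'
Rule 2: Consonant Assimilation: no voiced obstruent (b/d/g/v/z) stands immediately before a voiceless consonant (p/t/k/s/f). No change.
Rule 3: Final Devoicing: word-final voiced obstruent 'd' becomes voiceless 't'. 'zawxasvad' -> 'zawxasvat'
Final form: 'zawxasvat'

zawxasvat


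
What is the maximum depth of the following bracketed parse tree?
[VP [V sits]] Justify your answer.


Count bracket nesting levels:
'[' at pos 0: depth = 1
'[' at pos 4: depth = 2
Maximum depth reached: 2

2


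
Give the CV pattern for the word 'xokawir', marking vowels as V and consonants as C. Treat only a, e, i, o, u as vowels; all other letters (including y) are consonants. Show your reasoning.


Letter mapping: x = C, o = V, k = C, a = V, w = C, i = V, r = C.

CVCVCVC


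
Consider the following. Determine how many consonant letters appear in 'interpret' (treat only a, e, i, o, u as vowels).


Consonants in 'interpret': n, t, r, p, r, t = 6 consonants.

6


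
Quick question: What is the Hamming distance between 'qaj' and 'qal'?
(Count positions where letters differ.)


Alignment:
Position 1: 'q' vs 'q' = match
Position 2: 'a' vs 'a' = match
Position 3: 'j' vs 'l' = DIFFER
Total differences: 1

1


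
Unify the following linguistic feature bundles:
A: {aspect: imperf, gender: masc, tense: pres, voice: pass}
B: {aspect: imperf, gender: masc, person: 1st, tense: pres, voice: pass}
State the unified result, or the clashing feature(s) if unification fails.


Compare features:
aspect: A=imperf vs B=imperf -> unified: imperf
gender: A=masc vs B=masc -> unified: masc
person: A=_ vs B=1st -> unified: 1st
tense: A=pres vs B=pres -> unified: pres
voice: A=pass vs B=pass -> unified: pass
No clashes found.

Unified: {aspect: imperf, gender: masc, person: 1st, tense: pres, voice: pass}


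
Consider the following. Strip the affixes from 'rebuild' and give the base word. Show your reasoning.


Remove prefix 're' from 'rebuild' to get root 'build'.

build


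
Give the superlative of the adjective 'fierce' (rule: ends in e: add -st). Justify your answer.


Apply superlative formation (ends in e: add -st): 'fierce' -> 'fiercest'.

fiercest


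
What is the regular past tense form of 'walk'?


Apply rule: Add -ed. 'walk' becomes 'walked'.

walked


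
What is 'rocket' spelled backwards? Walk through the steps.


Reverse 'rocket' character by character: 'tekcor'.

tekcor


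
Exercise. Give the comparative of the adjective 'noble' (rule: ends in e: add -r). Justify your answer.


Apply comparative formation (ends in e: add -r): 'noble' -> 'nobler'.

nobler


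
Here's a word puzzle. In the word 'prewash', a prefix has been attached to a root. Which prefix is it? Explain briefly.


The word 'prewash' = 'pre' (prefix) + 'wash' (root). The prefix is 'pre'.

pre


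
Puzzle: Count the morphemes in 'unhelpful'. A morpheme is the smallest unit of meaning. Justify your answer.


Decomposition: un- (prefix) + help (root) + -ful (suffix) = 3 morpheme(s)

3 morphemes


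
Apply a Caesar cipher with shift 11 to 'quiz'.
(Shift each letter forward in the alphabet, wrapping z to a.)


Shift each letter by 11: q -> b, u -> f, i -> t, z -> k. Result: 'bftk'.

bftk


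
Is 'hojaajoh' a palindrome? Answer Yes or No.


Forward: 'hojaajoh'
Reversed: 'hojaajoh'
They are identical.

Yes


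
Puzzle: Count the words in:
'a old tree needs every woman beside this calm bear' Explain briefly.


Split into words: a | old | tree | needs | every | woman | beside | this | calm | bear = 10 words.

10


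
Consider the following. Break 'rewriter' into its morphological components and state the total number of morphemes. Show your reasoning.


Step 1: Identify prefix: 're' (meaning: again)
Step 2: Identify root: 'write'
Step 3: Identify suffix(es): 'er'
Decomposition: re- (prefix: again) + write (root) + -er (suffix: one who)
Total morphemes: 3

3 morphemes (re- (prefix: again) + write (root) + -er (suffix: one who))


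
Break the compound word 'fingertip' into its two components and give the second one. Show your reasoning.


Split 'fingertip' into 'finger' + 'tip'. The second part is 'tip'.

tip


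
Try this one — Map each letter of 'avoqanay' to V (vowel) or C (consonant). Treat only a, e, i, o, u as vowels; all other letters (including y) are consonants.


Letter mapping: a = V, v = C, o = V, q = C, a = V, n = C, a = V, y = C.

VCVCVCVC


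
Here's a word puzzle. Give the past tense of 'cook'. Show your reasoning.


Apply rule: Add -ed. 'cook' becomes 'cooked'.

cooked


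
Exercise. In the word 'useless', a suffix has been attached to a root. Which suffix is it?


The word 'useless' = 'use' (root) + '-less' (suffix). The suffix is '-less'.

less


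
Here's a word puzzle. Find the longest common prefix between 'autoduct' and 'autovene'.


Compare from the start: 4 characters match: 'auto'. Mismatch at position 5: 'd' vs 'v'.

auto


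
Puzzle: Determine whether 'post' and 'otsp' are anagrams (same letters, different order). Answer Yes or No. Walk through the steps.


Sorted letters of 'post': 'opst'
Sorted letters of 'otsp': 'opst'
They match.

Yes


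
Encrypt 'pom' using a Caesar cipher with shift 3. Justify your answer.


Shift each letter by 3: p -> s, o -> r, m -> p. Result: 'srp'.

srp


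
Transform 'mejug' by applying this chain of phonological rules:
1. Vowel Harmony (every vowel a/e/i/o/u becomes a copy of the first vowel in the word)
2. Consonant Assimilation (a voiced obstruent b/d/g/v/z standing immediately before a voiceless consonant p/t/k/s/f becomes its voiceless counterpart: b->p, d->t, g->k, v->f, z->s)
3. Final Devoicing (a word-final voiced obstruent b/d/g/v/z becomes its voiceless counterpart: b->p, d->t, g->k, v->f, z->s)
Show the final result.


Starting form: 'mejug'
Rule 1: Vowel Harmony: all vowels become 'e' (matching first vowel). 'mejug' -> 'mejeg'
Rule 2: Consonant Assimilation: no voiced obstruent (b/d/g/v/z) stands immediately before a voiceless consonant (p/t/k/s/f). No change.
Rule 3: Final Devoicing: word-final voiced obstruent 'g' becomes voiceless 'k'. 'mejeg' -> 'mejek'
Final form: 'mejek'

mejek


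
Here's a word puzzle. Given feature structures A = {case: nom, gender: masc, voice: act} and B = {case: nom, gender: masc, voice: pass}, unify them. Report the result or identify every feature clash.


Compare features:
case: A=nom vs B=nom -> unified: nom
gender: A=masc vs B=masc -> unified: masc
voice: A=act vs B=pass -> CLASH
Clash detected on feature 'voice' (act vs pass); unification fails.

CLASH on 'voice' (act vs pass)


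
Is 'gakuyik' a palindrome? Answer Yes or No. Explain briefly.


Forward: 'gakuyik'
Reversed: 'kiyukag'
They differ.

No


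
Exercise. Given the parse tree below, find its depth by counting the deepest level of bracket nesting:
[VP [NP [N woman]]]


Count bracket nesting levels:
'[' at pos 0: depth = 1
'[' at pos 4: depth = 2
'[' at pos 8: depth = 3
Maximum depth reached: 3

3


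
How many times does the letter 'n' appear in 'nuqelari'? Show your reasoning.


Letter 'n' in 'nuqelari': found at position(s) 1 = 1 occurrence(s).

1


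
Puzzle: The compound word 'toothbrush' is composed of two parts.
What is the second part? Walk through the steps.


Split 'toothbrush' into 'tooth' + 'brush'. The second part is 'brush'.

brush


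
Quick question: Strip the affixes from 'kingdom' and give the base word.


Remove suffix '-dom' from 'kingdom' to get root 'king'.

king


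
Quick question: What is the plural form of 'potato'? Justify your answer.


Apply rule: Add -es (consonant + o). 'potato' becomes 'potatoes'.

potatoes


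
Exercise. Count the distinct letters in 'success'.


Unique letters in 'success': {c, e, s, u} = 4 distinct letters.

4


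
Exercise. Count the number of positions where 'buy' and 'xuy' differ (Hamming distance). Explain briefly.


Alignment:
Position 1: 'b' vs 'x' = DIFFER
Position 2: 'u' vs 'u' = match
Position 3: 'y' vs 'y' = match
Total differences: 1

1


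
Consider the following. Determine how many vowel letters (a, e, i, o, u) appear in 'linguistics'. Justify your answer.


Vowels in 'linguistics': i, u, i, i = 4 vowels.

4


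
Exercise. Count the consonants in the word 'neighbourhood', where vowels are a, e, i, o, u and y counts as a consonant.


Consonants in 'neighbourhood': n, g, h, b, r, h, d = 7 consonants.

7


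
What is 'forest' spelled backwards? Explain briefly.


Reverse 'forest' character by character: 'tserof'.

tserof


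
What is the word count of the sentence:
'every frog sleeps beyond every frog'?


Split into words: every | frog | sleeps | beyond | every | frog = 6 words.

6


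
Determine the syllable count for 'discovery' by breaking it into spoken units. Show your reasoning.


Break 'discovery' into syllables: dis-cov-er-y -> dis | cov | er | y = 4 syllables

4 syllables


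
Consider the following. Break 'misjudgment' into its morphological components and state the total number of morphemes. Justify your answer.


Step 1: Identify prefix: 'mis' (meaning: wrongly)
Step 2: Identify root: 'judge'
Step 3: Identify suffix(es): 'ment'
Decomposition: mis- (prefix: wrongly) + judge (root) + -ment (suffix: action/result)
Total morphemes: 3

3 morphemes (mis- (prefix: wrongly) + judge (root) + -ment (suffix: action/result))


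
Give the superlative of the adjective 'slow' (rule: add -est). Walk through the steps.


Apply superlative formation (add -est): 'slow' -> 'slowest'.

slowest


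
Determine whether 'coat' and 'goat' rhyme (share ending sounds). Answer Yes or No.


Rime (stressed vowel + following sounds) of 'coat': -oat = /oʊt/
Rime of 'goat': -oat = /oʊt/
/oʊt/ and /oʊt/ are the same ending sound, so the words rhyme.

Yes


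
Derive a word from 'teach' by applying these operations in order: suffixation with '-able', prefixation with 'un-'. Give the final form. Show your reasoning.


Step 1: Add suffix '-able' to 'teach' = 'teachable'
Step 2: Add prefix 'un-' to 'teachable' = 'unteachable'

unteachable


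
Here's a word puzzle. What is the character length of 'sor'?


Spell out 'sor' and number each letter: s(1), o(2), r(3). Total: 3 letters.

3


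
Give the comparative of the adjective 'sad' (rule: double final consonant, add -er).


Apply comparative formation (double final consonant, add -er): 'sad' -> 'sadder'.

sadder


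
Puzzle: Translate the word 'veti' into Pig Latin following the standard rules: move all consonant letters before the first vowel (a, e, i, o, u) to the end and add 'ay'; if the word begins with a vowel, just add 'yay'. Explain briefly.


'veti': move consonant cluster 'v' to end and add 'ay': 'etivay'.

etivay


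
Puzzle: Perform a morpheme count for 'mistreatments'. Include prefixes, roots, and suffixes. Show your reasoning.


Decomposition: mis- (prefix) + treat (root) + -ment (suffix) + -s (plural) = 4 morpheme(s)

4 morphemes


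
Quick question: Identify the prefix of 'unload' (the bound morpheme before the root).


The word 'unload' = 'un' (prefix) + 'load' (root). The prefix is 'un'.

un


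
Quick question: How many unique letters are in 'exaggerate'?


Unique letters in 'exaggerate': {a, e, g, r, t, x} = 6 distinct letters.

6


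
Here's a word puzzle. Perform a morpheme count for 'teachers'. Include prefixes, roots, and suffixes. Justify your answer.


Decomposition: teach (root) + -er (suffix) + -s (plural) = 3 morpheme(s)

3 morphemes


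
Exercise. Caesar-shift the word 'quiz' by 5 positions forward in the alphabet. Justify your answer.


Shift each letter by 5: q -> v, u -> z, i -> n, z -> e. Result: 'vzne'.

vzne


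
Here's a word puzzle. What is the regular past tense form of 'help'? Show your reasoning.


Apply rule: Add -ed. 'help' becomes 'helped'.

helped


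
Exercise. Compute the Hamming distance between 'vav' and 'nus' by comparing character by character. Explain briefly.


Alignment:
Position 1: 'v' vs 'n' = DIFFER
Position 2: 'a' vs 'u' = DIFFER
Position 3: 'v' vs 's' = DIFFER
Total differences: 3

3


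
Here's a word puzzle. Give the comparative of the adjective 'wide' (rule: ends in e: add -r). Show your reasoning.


Apply comparative formation (ends in e: add -r): 'wide' -> 'wider'.

wider


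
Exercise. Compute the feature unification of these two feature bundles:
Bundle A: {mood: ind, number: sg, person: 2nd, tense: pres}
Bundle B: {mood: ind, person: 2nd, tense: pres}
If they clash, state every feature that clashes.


Compare features:
mood: A=ind vs B=ind -> unified: ind
number: A=sg vs B=_ -> unified: sg
person: A=2nd vs B=2nd -> unified: 2nd
tense: A=pres vs B=pres -> unified: pres
No clashes found.

Unified: {mood: ind, number: sg, person: 2nd, tense: pres}


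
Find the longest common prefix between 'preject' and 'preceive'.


Compare from the start: 3 characters match: 'pre'. Mismatch at position 4: 'j' vs 'c'.

pre


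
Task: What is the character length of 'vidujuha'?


Spell out 'vidujuha' and number each letter: v(1), i(2), d(3), u(4), j(5), u(6), h(7), a(8). Total: 8 letters.

8


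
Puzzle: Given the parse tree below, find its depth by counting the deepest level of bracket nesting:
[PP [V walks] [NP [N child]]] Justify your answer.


Count bracket nesting levels:
'[' at pos 0: depth = 1
'[' at pos 4: depth = 2
'[' at pos 14: depth = 2
'[' at pos 18: depth = 3
Maximum depth reached: 3

3


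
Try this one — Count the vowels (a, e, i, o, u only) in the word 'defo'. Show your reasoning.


Vowels in 'defo': e, o = 2 vowels.

2


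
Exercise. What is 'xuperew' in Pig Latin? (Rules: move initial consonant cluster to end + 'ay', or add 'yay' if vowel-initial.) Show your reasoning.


'xuperew': move consonant cluster 'x' to end and add 'ay': 'uperewxay'.

uperewxay


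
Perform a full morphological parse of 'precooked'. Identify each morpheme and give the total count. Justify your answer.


Step 1: Identify prefix: 'pre' (meaning: before)
Step 2: Identify root: 'cook'
Step 3: Identify suffix(es): 'ed'
Decomposition: pre- (prefix: before) + cook (root) + -ed (suffix: past)
Total morphemes: 3

3 morphemes (pre- (prefix: before) + cook (root) + -ed (suffix: past))


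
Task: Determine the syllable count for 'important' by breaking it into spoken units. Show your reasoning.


Break 'important' into syllables: im-por-tant -> im | por | tant = 3 syllables

3 syllables


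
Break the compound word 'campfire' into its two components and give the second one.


Split 'campfire' into 'camp' + 'fire'. The second part is 'fire'.

fire


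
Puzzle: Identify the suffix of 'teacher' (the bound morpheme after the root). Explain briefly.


The word 'teacher' = 'teach' (root) + '-er' (suffix). The suffix is '-er'.

er


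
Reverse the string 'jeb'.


Reverse 'jeb' character by character: 'bej'.

bej


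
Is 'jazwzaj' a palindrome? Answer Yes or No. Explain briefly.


Forward: 'jazwzaj'
Reversed: 'jazwzaj'
They are identical.

Yes


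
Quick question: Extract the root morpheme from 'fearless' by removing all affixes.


Remove suffix '-less' from 'fearless' to get root 'fear'.

fear


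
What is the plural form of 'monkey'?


Apply rule: Add -s. 'monkey' becomes 'monkeys'.

monkeys


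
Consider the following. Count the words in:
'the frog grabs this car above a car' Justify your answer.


Split into words: the | frog | grabs | this | car | above | a | car = 8 words.

8


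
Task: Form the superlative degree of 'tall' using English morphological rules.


Apply superlative formation (add -est): 'tall' -> 'tallest'.

tallest


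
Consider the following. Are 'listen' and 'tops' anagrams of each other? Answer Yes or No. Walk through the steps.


Sorted letters of 'listen': 'eilnst'
Sorted letters of 'tops': 'opst'
They do not match.

No


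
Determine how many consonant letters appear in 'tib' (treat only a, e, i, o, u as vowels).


Consonants in 'tib': t, b = 2 consonants.

2


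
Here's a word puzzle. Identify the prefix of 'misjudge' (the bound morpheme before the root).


The word 'misjudge' = 'mis' (prefix) + 'judge' (root). The prefix is 'mis'.

mis


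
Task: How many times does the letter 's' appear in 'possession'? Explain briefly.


Letter 's' in 'possession': found at position(s) 3, 4, 6, 7 = 4 occurrence(s).

4


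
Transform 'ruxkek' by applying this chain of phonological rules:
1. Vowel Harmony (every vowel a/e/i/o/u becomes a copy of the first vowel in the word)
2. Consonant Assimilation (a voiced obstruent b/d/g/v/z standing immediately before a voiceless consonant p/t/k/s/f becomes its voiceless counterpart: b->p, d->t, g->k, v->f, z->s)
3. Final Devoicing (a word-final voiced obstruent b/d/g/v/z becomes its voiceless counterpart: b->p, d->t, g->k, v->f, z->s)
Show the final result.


Starting form: 'ruxkek'
Rule 1: Vowel Harmony: all vowels become 'u' (matching first vowel). 'ruxkek' -> 'ruxkuk'
Rule 2: Consonant Assimilation: no voiced obstruent (b/d/g/v/z) stands immediately before a voiceless consonant (p/t/k/s/f). No change.
Rule 3: Final Devoicing: final consonant 'k' is not one of the voiced obstruents b/d/g/v/z. No change.
Final form: 'ruxkuk'

ruxkuk


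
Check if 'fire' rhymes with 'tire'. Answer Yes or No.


Rime (stressed vowel + following sounds) of 'fire': -ire = /aɪər/
Rime of 'tire': -ire = /aɪər/
/aɪər/ and /aɪər/ are the same ending sound, so the words rhyme.

Yes


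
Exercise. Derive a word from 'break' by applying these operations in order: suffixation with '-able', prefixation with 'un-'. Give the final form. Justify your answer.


Step 1: Add suffix '-able' to 'break' = 'breakable'
Step 2: Add prefix 'un-' to 'breakable' = 'unbreakable'

unbreakable


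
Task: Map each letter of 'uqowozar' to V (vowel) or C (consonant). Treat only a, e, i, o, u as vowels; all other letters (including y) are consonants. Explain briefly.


Letter mapping: u = V, q = C, o = V, w = C, o = V, z = C, a = V, r = C.

VCVCVCVC


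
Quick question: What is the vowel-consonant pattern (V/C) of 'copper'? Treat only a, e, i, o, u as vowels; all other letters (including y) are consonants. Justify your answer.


Letter mapping: c = C, o = V, p = C, p = C, e = V, r = C.

CVCCVC


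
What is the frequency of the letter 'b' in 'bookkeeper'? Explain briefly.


Letter 'b' in 'bookkeeper': found at position(s) 1 = 1 occurrence(s).

1


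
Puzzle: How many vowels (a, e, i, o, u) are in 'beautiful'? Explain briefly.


Vowels in 'beautiful': e, a, u, i, u = 5 vowels.

5


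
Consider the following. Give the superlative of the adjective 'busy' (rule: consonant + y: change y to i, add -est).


Apply superlative formation (consonant + y: change y to i, add -est): 'busy' -> 'busiest'.

busiest


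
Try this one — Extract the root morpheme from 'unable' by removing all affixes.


Remove prefix 'un' from 'unable' to get root 'able'.

able


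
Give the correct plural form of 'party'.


Apply rule: Change -y to -ies (consonant + y). 'party' becomes 'parties'.

parties


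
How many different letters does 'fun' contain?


Unique letters in 'fun': {f, n, u} = 3 distinct letters.

3


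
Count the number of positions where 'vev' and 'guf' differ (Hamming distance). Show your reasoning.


Alignment:
Position 1: 'v' vs 'g' = DIFFER
Position 2: 'e' vs 'u' = DIFFER
Position 3: 'v' vs 'f' = DIFFER
Total differences: 3

3


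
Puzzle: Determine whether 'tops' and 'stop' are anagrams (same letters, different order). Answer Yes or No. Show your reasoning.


Sorted letters of 'tops': 'opst'
Sorted letters of 'stop': 'opst'
They match.

Yes


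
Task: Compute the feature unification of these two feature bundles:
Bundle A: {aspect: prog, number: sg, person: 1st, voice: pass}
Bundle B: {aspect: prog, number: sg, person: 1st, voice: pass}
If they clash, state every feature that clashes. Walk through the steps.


Compare features:
aspect: A=prog vs B=prog -> unified: prog
number: A=sg vs B=sg -> unified: sg
person: A=1st vs B=1st -> unified: 1st
voice: A=pass vs B=pass -> unified: pass
No clashes found.

Unified: {aspect: prog, number: sg, person: 1st, voice: pass}


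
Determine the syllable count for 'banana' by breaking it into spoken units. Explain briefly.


Break 'banana' into syllables: ba-na-na -> ba | na | na = 3 syllables

3 syllables


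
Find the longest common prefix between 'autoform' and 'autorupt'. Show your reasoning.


Compare from the start: 4 characters match: 'auto'. Mismatch at position 5: 'f' vs 'r'.

auto


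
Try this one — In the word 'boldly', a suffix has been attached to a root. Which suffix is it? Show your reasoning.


The word 'boldly' = 'bold' (root) + '-ly' (suffix). The suffix is '-ly'.

ly


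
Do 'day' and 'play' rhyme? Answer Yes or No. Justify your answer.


Rime (stressed vowel + following sounds) of 'day': -ay = /eɪ/
Rime of 'play': -ay = /eɪ/
/eɪ/ and /eɪ/ are the same ending sound, so the words rhyme.

Yes


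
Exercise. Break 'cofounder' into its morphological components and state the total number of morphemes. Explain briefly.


Step 1: Identify prefix: 'co' (meaning: together)
Step 2: Identify root: 'found'
Step 3: Identify suffix(es): 'er'
Decomposition: co- (prefix: together) + found (root) + -er (suffix: one who)
Total morphemes: 3

3 morphemes (co- (prefix: together) + found (root) + -er (suffix: one who))


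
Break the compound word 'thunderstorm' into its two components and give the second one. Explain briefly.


Split 'thunderstorm' into 'thunder' + 'storm'. The second part is 'storm'.

storm


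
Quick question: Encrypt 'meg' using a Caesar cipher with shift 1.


Shift each letter by 1: m -> n, e -> f, g -> h. Result: 'nfh'.

nfh


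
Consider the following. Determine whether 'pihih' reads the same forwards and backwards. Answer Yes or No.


Forward: 'pihih'
Reversed: 'hihip'
They differ.

No


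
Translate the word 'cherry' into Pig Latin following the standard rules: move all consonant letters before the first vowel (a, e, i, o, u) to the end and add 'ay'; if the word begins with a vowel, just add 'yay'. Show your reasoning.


'cherry': move consonant cluster 'ch' to end and add 'ay': 'errychay'.

errychay


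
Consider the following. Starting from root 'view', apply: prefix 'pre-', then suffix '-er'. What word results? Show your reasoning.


Step 1: Add prefix 'pre-' to 'view' = 'preview'
Step 2: Add suffix '-er' to 'preview' = 'previewer'

previewer


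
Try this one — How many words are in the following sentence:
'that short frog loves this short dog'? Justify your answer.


Split into words: that | short | frog | loves | this | short | dog = 7 words.

7


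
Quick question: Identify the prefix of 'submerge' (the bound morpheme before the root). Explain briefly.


The word 'submerge' = 'sub' (prefix) + 'merge' (root). The prefix is 'sub'.

sub


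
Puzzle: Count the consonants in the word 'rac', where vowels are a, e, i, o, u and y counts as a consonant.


Consonants in 'rac': r, c = 2 consonants.

2


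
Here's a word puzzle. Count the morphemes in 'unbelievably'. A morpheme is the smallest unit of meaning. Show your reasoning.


Decomposition: un- (prefix) + believe (root) + -able (suffix) + -ly (suffix) = 4 morpheme(s)

4 morphemes


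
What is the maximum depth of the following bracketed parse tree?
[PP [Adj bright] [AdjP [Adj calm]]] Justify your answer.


Count bracket nesting levels:
'[' at pos 0: depth = 1
'[' at pos 4: depth = 2
'[' at pos 17: depth = 2
'[' at pos 23: depth = 3
Maximum depth reached: 3

3


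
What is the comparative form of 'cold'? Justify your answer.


Apply comparative formation (add -er): 'cold' -> 'colder'.

colder


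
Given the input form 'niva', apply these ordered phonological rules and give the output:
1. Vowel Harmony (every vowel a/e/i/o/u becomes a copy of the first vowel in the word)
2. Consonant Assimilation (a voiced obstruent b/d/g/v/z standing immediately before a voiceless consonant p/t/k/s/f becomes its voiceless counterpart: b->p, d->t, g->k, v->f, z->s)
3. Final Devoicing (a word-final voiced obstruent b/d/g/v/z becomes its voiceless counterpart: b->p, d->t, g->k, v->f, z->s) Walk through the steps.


Starting form: 'niva'
Rule 1: Vowel Harmony: all vowels become 'i' (matching first vowel). 'niva' -> 'nivi'
Rule 2: Consonant Assimilation: no voiced obstruent (b/d/g/v/z) stands immediately before a voiceless consonant (p/t/k/s/f). No change.
Rule 3: Final Devoicing: the word ends in the vowel 'i', not a consonant. No change.
Final form: 'nivi'

nivi
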